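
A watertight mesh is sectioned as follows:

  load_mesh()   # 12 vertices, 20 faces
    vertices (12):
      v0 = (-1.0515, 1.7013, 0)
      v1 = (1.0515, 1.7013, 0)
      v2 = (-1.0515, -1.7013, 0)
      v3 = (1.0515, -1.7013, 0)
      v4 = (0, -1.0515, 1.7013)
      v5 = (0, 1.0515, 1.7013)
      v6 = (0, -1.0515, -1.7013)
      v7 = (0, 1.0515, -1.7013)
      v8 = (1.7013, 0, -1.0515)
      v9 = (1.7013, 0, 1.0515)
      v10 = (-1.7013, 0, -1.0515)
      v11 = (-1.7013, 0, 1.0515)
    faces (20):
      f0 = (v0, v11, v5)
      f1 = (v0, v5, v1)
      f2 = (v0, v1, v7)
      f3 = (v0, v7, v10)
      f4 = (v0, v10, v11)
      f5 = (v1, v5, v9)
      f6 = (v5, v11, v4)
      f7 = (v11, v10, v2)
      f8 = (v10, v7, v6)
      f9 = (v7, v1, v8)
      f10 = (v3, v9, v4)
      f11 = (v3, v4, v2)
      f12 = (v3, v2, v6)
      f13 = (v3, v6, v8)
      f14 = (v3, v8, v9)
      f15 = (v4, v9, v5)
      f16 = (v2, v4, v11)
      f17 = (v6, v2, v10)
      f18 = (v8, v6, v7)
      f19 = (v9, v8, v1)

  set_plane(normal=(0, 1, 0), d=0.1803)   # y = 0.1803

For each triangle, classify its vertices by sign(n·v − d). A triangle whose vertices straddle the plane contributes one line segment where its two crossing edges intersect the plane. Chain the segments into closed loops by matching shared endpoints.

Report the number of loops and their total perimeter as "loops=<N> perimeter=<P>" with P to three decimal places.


loops=1 perimeter=11.057

Straddling triangles (10 of 20):
  (v0,v11,v5) [+-+] → (-1.63244, 0.1803, 0.940064)–(-1.40958, 0.1803, 1.16292)  len=0.3152
  (v0,v7,v10) [++-] → (-1.40958, 0.1803, -1.16292)–(-1.63244, 0.1803, -0.940064)  len=0.3152
  (v0,v10,v11) [+--] → (-1.63244, 0.1803, -0.940064)–(-1.63244, 0.1803, 0.940064)  len=1.8801
  (v1,v5,v9) [++-] → (1.40958, 0.1803, 1.16292)–(1.63244, 0.1803, 0.940064)  len=0.3152
  (v5,v11,v4) [+--] → (-1.40958, 0.1803, 1.16292)–(0, 0.1803, 1.7013)  len=1.5089
  (v10,v7,v6) [-+-] → (-1.40958, 0.1803, -1.16292)–(0, 0.1803, -1.7013)  len=1.5089
  (v7,v1,v8) [++-] → (1.63244, 0.1803, -0.940064)–(1.40958, 0.1803, -1.16292)  len=0.3152
  (v4,v9,v5) [--+] → (1.40958, 0.1803, 1.16292)–(0, 0.1803, 1.7013)  len=1.5089
  (v8,v6,v7) [--+] → (0, 0.1803, -1.7013)–(1.40958, 0.1803, -1.16292)  len=1.5089
  (v9,v8,v1) [--+] → (1.63244, 0.1803, -0.940064)–(1.63244, 0.1803, 0.940064)  len=1.8801

Chained into 1 loop(s):
  loop 1: 10 segments, perimeter = 11.0565
Total perimeter = 11.057


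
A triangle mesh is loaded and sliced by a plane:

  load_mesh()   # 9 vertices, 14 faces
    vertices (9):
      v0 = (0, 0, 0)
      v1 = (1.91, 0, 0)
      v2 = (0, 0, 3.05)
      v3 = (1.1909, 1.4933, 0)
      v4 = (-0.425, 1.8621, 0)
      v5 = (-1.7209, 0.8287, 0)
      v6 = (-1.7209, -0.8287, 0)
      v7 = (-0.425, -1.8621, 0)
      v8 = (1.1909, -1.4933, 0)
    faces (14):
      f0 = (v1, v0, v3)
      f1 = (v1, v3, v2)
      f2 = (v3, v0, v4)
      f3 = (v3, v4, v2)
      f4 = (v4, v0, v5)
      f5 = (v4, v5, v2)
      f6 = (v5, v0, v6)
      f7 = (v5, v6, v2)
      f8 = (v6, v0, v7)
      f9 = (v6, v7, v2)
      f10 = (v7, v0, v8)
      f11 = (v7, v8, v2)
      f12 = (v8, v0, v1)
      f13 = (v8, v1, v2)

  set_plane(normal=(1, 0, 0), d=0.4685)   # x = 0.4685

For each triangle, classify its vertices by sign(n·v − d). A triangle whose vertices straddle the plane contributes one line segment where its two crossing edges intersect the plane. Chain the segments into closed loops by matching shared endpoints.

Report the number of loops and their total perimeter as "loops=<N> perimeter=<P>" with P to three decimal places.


loops=1 perimeter=9.074

Straddling triangles (8 of 14):
  (v1,v0,v3) [+-+] → (0.4685, 0, 0)–(0.4685, 0.587464, 0)  len=0.5875
  (v1,v3,v2) [++-] → (0.4685, 0.587464, 1.85013)–(0.4685, 0, 2.30187)  len=0.7411
  (v3,v0,v4) [+--] → (0.4685, 0.587464, 0)–(0.4685, 1.65817, 0)  len=1.0707
  (v3,v4,v2) [+--] → (0.4685, 1.65817, 0)–(0.4685, 0.587464, 1.85013)  len=2.1376
  (v7,v0,v8) [--+] → (0.4685, -0.587464, 0)–(0.4685, -1.65817, 0)  len=1.0707
  (v7,v8,v2) [-+-] → (0.4685, -1.65817, 0)–(0.4685, -0.587464, 1.85013)  len=2.1376
  (v8,v0,v1) [+-+] → (0.4685, -0.587464, 0)–(0.4685, 0, 0)  len=0.5875
  (v8,v1,v2) [++-] → (0.4685, 0, 2.30187)–(0.4685, -0.587464, 1.85013)  len=0.7411

Chained into 1 loop(s):
  loop 1: 8 segments, perimeter = 9.0737
Total perimeter = 9.074


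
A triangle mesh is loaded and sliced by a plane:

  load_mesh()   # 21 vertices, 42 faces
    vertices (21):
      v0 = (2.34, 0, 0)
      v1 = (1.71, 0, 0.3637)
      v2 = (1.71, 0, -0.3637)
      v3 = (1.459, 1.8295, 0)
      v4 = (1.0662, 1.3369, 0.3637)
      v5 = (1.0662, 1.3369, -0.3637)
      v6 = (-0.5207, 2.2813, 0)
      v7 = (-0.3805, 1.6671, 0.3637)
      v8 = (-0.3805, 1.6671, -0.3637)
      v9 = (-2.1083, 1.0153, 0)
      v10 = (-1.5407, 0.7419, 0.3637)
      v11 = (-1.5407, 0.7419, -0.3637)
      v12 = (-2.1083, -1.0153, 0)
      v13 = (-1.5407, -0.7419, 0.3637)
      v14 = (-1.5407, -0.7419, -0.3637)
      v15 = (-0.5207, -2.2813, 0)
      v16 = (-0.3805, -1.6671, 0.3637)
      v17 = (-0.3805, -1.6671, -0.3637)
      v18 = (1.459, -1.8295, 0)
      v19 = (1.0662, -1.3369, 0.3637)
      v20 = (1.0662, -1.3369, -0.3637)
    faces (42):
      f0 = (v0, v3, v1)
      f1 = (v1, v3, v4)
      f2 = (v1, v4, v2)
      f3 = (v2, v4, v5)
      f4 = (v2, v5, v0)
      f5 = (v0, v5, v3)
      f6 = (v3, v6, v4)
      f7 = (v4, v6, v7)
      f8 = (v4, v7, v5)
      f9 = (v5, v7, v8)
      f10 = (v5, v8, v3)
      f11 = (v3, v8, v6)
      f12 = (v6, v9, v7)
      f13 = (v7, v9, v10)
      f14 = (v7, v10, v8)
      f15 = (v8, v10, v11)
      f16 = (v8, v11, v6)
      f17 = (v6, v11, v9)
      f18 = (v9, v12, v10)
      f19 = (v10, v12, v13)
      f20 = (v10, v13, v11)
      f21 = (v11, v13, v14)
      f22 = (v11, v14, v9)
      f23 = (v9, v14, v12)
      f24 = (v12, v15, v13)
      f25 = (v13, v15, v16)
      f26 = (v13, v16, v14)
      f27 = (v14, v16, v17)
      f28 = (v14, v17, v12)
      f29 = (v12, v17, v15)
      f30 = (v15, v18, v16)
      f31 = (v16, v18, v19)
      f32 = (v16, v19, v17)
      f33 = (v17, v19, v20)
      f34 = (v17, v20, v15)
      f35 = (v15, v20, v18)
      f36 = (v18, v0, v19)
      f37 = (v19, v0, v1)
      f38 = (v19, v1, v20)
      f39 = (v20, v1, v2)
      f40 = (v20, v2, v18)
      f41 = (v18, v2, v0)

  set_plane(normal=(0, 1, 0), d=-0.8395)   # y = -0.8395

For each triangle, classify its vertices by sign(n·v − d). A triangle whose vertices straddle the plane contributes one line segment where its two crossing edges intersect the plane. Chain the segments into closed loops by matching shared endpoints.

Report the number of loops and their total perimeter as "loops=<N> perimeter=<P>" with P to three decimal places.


loops=2 perimeter=4.477

Straddling triangles (14 of 42):
  (v9,v12,v10) [+-+] → (-2.1083, -0.8395, 0)–(-2.05151, -0.8395, 0.0363866)  len=0.0674
  (v10,v12,v13) [+-+] → (-2.05151, -0.8395, 0.0363866)–(-1.74333, -0.8395, 0.233864)  len=0.3660
  (v9,v14,v12) [++-] → (-1.74333, -0.8395, -0.233864)–(-2.1083, -0.8395, 0)  len=0.4335
  (v12,v15,v13) [--+] → (-1.47603, -0.8395, 0.340641)–(-1.74333, -0.8395, 0.233864)  len=0.2878
  (v13,v15,v16) [+--] → (-1.47603, -0.8395, 0.340641)–(-1.41831, -0.8395, 0.3637)  len=0.0622
  (v13,v16,v14) [+-+] → (-1.41831, -0.8395, 0.3637)–(-1.41831, -0.8395, -0.286966)  len=0.6507
  (v14,v16,v17) [+--] → (-1.41831, -0.8395, -0.286966)–(-1.41831, -0.8395, -0.3637)  len=0.0767
  (v14,v17,v12) [+--] → (-1.41831, -0.8395, -0.3637)–(-1.74333, -0.8395, -0.233864)  len=0.3500
  (v18,v0,v19) [-+-] → (1.93574, -0.8395, 0)–(1.54012, -0.8395, 0.228384)  len=0.4568
  (v19,v0,v1) [-++] → (1.54012, -0.8395, 0.228384)–(1.30573, -0.8395, 0.3637)  len=0.2706
  (v19,v1,v20) [-+-] → (1.30573, -0.8395, 0.3637)–(1.30573, -0.8395, -0.0930674)  len=0.4568
  (v20,v1,v2) [-++] → (1.30573, -0.8395, -0.0930674)–(1.30573, -0.8395, -0.3637)  len=0.2706
  (v20,v2,v18) [-+-] → (1.30573, -0.8395, -0.3637)–(1.59482, -0.8395, -0.19681)  len=0.3338
  (v18,v2,v0) [-++] → (1.59482, -0.8395, -0.19681)–(1.93574, -0.8395, 0)  len=0.3936

Chained into 2 loop(s):
  loop 1: 8 segments, perimeter = 2.2943
  loop 2: 6 segments, perimeter = 2.1823
Total perimeter = 4.477


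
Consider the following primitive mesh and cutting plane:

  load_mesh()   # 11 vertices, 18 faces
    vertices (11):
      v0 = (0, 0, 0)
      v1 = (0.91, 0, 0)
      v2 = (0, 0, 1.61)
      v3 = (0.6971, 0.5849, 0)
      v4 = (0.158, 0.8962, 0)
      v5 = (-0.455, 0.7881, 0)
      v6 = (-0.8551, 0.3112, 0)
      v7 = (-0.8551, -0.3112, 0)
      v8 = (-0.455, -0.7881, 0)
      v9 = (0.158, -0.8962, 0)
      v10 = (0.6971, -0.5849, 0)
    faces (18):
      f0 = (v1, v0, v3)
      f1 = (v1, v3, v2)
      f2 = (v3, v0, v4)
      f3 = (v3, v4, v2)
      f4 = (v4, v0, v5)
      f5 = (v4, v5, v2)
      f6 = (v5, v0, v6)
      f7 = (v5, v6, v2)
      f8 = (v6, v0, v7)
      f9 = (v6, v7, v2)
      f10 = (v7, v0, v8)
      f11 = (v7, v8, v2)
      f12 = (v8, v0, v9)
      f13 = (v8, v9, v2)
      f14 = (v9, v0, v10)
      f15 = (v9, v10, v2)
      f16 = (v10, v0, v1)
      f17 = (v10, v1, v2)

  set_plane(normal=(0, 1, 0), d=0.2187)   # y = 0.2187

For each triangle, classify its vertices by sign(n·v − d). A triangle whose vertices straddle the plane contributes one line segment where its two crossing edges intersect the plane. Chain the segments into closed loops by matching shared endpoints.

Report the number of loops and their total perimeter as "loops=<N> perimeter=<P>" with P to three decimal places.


loops=1 perimeter=4.697

Straddling triangles (10 of 18):
  (v1,v0,v3) [--+] → (0.260653, 0.2187, 0)–(0.830395, 0.2187, 0)  len=0.5697
  (v1,v3,v2) [-+-] → (0.830395, 0.2187, 0)–(0.260653, 0.2187, 1.008)  len=1.1579
  (v3,v0,v4) [+-+] → (0.260653, 0.2187, 0)–(0.0385568, 0.2187, 0)  len=0.2221
  (v3,v4,v2) [++-] → (0.0385568, 0.2187, 1.21711)–(0.260653, 0.2187, 1.008)  len=0.3050
  (v4,v0,v5) [+-+] → (0.0385568, 0.2187, 0)–(-0.126264, 0.2187, 0)  len=0.1648
  (v4,v5,v2) [++-] → (-0.126264, 0.2187, 1.16322)–(0.0385568, 0.2187, 1.21711)  len=0.1734
  (v5,v0,v6) [+-+] → (-0.126264, 0.2187, 0)–(-0.600933, 0.2187, 0)  len=0.4747
  (v5,v6,v2) [++-] → (-0.600933, 0.2187, 0.478551)–(-0.126264, 0.2187, 1.16322)  len=0.8331
  (v6,v0,v7) [+--] → (-0.600933, 0.2187, 0)–(-0.8551, 0.2187, 0)  len=0.2542
  (v6,v7,v2) [+--] → (-0.8551, 0.2187, 0)–(-0.600933, 0.2187, 0.478551)  len=0.5419

Chained into 1 loop(s):
  loop 1: 10 segments, perimeter = 4.6968
Total perimeter = 4.697


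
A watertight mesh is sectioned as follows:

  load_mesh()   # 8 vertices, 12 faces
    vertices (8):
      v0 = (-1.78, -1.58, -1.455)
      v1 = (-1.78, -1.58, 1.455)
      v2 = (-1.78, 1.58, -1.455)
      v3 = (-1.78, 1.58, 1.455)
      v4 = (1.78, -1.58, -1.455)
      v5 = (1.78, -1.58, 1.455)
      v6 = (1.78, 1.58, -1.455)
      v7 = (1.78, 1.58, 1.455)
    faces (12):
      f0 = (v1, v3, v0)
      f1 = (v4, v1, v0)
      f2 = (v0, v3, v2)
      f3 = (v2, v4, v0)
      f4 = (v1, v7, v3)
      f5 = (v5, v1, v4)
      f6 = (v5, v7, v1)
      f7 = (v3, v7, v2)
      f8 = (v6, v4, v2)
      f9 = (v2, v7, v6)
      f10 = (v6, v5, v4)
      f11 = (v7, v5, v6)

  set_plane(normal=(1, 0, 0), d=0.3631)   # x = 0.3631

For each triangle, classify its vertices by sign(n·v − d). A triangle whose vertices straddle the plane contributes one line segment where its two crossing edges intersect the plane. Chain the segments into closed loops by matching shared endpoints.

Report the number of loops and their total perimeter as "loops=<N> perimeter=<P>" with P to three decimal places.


loops=1 perimeter=12.140

Straddling triangles (8 of 12):
  (v4,v1,v0) [+--] → (0.3631, -1.58, -0.296804)–(0.3631, -1.58, -1.455)  len=1.1582
  (v2,v4,v0) [-+-] → (0.3631, -0.322302, -1.455)–(0.3631, -1.58, -1.455)  len=1.2577
  (v1,v7,v3) [-+-] → (0.3631, 0.322302, 1.455)–(0.3631, 1.58, 1.455)  len=1.2577
  (v5,v1,v4) [+-+] → (0.3631, -1.58, 1.455)–(0.3631, -1.58, -0.296804)  len=1.7518
  (v5,v7,v1) [++-] → (0.3631, 0.322302, 1.455)–(0.3631, -1.58, 1.455)  len=1.9023
  (v3,v7,v2) [-+-] → (0.3631, 1.58, 1.455)–(0.3631, 1.58, 0.296804)  len=1.1582
  (v6,v4,v2) [++-] → (0.3631, -0.322302, -1.455)–(0.3631, 1.58, -1.455)  len=1.9023
  (v2,v7,v6) [-++] → (0.3631, 1.58, 0.296804)–(0.3631, 1.58, -1.455)  len=1.7518

Chained into 1 loop(s):
  loop 1: 8 segments, perimeter = 12.1400
Total perimeter = 12.140


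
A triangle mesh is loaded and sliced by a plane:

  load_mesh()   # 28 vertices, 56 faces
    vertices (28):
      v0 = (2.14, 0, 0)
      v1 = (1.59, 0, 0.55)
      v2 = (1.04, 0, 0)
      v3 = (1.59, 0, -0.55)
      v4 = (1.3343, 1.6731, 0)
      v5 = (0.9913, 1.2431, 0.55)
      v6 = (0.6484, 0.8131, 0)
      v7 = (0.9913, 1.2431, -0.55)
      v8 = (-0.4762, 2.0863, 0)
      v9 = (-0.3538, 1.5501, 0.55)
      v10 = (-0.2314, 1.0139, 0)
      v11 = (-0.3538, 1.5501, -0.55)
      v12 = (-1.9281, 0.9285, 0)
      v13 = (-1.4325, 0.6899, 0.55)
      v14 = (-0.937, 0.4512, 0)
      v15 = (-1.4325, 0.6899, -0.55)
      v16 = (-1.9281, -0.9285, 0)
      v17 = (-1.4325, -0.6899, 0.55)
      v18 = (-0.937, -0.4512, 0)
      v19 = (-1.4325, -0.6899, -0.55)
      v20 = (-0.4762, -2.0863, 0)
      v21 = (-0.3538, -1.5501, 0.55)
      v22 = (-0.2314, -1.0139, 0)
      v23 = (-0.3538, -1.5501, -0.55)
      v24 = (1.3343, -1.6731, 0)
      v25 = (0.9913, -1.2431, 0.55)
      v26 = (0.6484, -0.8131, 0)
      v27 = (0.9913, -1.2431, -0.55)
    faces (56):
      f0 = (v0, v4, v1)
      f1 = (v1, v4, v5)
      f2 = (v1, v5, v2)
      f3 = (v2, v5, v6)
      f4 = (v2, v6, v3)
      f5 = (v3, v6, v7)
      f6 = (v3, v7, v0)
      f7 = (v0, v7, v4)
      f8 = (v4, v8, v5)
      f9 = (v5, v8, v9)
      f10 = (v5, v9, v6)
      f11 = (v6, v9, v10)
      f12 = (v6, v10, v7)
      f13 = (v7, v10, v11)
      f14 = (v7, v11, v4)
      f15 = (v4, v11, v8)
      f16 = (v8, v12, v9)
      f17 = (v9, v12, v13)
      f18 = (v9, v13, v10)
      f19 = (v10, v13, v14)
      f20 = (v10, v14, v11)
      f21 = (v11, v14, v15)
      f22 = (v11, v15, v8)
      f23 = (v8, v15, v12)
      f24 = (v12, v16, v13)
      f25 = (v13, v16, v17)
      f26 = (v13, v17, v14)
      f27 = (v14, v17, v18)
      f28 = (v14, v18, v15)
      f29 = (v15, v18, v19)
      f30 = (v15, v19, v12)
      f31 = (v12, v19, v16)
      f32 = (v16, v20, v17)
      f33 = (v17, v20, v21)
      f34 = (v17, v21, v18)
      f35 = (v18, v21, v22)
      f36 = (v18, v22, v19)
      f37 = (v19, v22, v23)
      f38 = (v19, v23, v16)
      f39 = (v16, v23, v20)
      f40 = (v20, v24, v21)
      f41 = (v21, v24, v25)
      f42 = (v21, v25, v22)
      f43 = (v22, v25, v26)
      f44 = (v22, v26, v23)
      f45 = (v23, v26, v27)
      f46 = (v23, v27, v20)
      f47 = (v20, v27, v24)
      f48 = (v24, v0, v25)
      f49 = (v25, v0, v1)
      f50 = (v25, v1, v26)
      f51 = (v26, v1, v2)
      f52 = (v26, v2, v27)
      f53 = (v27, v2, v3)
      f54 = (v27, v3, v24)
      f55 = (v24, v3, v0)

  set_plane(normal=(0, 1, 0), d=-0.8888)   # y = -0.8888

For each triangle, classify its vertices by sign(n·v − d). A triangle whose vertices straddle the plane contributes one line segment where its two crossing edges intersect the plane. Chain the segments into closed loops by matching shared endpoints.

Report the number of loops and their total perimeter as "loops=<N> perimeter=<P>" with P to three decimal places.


Straddling triangles (20 of 56):
  (v12,v16,v13) [+-+] → (-1.9281, -0.8888, 0)–(-1.91594, -0.8888, 0.0134917)  len=0.0182
  (v13,v16,v17) [+-+] → (-1.91594, -0.8888, 0.0134917)–(-1.84564, -0.8888, 0.091513)  len=0.1050
  (v12,v19,v16) [++-] → (-1.84564, -0.8888, -0.091513)–(-1.9281, -0.8888, 0)  len=0.1232
  (v16,v20,v17) [--+] → (-1.29629, -0.8888, 0.471659)–(-1.84564, -0.8888, 0.091513)  len=0.6681
  (v17,v20,v21) [+--] → (-1.29629, -0.8888, 0.471659)–(-1.18308, -0.8888, 0.55)  len=0.1377
  (v17,v21,v18) [+-+] → (-1.18308, -0.8888, 0.55)–(-0.70476, -0.8888, 0.219019)  len=0.5817
  (v18,v21,v22) [+--] → (-0.70476, -0.8888, 0.219019)–(-0.38827, -0.8888, 0)  len=0.3849
  (v18,v22,v19) [+-+] → (-0.38827, -0.8888, 0)–(-0.695158, -0.8888, -0.212361)  len=0.3732
  (v19,v22,v23) [+--] → (-0.695158, -0.8888, -0.212361)–(-1.18308, -0.8888, -0.55)  len=0.5934
  (v19,v23,v16) [+--] → (-1.18308, -0.8888, -0.55)–(-1.84564, -0.8888, -0.091513)  len=0.8057
  (v22,v25,v26) [--+] → (0.708766, -0.8888, 0.0968256)–(0.316722, -0.8888, 0)  len=0.4038
  (v22,v26,v23) [-+-] → (0.316722, -0.8888, 0)–(0.54546, -0.8888, -0.0564925)  len=0.2356
  (v23,v26,v27) [-+-] → (0.54546, -0.8888, -0.0564925)–(0.708766, -0.8888, -0.0968256)  len=0.1682
  (v24,v0,v25) [-+-] → (1.71199, -0.8888, 0)–(1.31869, -0.8888, 0.393243)  len=0.5562
  (v25,v0,v1) [-++] → (1.31869, -0.8888, 0.393243)–(1.16194, -0.8888, 0.55)  len=0.2217
  (v25,v1,v26) [-++] → (1.16194, -0.8888, 0.55)–(0.708766, -0.8888, 0.0968256)  len=0.6409
  (v26,v2,v27) [++-] → (1.00518, -0.8888, -0.393243)–(0.708766, -0.8888, -0.0968256)  len=0.4192
  (v27,v2,v3) [-++] → (1.00518, -0.8888, -0.393243)–(1.16194, -0.8888, -0.55)  len=0.2217
  (v27,v3,v24) [-+-] → (1.16194, -0.8888, -0.55)–(1.45416, -0.8888, -0.257824)  len=0.4132
  (v24,v3,v0) [-++] → (1.45416, -0.8888, -0.257824)–(1.71199, -0.8888, 0)  len=0.3646

Chained into 2 loop(s):
  loop 1: 10 segments, perimeter = 3.7909
  loop 2: 10 segments, perimeter = 3.6451
Total perimeter = 7.436

loops=2 perimeter=7.436


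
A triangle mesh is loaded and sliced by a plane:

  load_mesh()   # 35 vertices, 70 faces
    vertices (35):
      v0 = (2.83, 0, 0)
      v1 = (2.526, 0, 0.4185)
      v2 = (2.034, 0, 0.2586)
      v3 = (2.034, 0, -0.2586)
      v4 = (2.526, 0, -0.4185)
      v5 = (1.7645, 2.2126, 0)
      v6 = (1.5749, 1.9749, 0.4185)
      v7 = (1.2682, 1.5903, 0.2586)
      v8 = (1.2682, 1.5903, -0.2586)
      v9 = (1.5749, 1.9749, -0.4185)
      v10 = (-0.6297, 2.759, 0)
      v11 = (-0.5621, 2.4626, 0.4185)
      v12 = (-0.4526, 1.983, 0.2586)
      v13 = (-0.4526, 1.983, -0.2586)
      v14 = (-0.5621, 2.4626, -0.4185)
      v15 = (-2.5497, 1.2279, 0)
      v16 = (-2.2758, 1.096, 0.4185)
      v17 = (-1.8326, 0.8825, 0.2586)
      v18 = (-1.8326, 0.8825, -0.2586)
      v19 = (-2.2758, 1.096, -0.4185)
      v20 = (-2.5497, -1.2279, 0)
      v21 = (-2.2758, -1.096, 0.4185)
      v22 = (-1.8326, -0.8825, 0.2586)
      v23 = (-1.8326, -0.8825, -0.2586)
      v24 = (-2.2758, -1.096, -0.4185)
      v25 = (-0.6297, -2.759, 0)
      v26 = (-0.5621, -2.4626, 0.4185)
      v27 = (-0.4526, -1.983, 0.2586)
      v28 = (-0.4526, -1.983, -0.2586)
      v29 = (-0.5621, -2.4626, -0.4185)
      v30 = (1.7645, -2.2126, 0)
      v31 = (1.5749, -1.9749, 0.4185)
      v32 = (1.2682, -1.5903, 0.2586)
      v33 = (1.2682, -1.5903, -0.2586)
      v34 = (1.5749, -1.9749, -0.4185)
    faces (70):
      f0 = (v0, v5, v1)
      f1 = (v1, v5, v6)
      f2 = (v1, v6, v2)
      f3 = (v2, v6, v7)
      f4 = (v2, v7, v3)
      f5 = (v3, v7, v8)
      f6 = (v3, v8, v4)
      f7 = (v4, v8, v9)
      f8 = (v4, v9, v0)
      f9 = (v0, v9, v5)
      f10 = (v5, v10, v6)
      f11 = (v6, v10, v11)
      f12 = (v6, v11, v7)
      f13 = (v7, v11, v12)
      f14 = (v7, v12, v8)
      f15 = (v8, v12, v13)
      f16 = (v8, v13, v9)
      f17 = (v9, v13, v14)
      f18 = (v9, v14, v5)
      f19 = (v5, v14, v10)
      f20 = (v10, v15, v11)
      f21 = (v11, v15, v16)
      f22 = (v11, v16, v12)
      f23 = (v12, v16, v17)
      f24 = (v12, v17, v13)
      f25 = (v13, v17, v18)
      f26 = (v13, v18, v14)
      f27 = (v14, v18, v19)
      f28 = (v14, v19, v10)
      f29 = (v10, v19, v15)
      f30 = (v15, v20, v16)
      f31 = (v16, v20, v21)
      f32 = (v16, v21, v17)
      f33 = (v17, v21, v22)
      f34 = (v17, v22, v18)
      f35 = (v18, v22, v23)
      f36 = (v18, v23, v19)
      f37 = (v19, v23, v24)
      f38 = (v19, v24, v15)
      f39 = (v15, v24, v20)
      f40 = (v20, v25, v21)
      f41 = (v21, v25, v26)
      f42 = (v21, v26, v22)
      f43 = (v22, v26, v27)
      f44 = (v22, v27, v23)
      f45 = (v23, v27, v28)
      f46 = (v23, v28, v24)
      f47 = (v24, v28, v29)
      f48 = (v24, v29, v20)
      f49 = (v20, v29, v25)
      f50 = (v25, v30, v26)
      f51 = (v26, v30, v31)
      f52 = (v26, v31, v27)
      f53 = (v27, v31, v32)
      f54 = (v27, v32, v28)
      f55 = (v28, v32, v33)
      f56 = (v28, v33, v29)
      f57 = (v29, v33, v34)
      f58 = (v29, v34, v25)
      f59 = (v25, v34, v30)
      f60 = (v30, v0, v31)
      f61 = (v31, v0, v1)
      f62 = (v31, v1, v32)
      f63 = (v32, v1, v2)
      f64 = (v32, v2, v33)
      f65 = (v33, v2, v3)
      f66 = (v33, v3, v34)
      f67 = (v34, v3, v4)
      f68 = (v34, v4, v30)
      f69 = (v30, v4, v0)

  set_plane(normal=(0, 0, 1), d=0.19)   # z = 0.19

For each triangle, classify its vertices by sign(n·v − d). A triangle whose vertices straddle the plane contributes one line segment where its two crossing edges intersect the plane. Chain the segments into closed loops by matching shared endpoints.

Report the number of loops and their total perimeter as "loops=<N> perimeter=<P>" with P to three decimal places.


loops=2 perimeter=28.707

Straddling triangles (28 of 70):
  (v0,v5,v1) [--+] → (2.11022, 1.20807, 0.19)–(2.69198, 0, 0.19)  len=1.3409
  (v1,v5,v6) [+-+] → (2.11022, 1.20807, 0.19)–(1.67842, 2.10468, 0.19)  len=0.9952
  (v2,v7,v3) [++-] → (1.36977, 1.37937, 0.19)–(2.034, 0, 0.19)  len=1.5310
  (v3,v7,v8) [-+-] → (1.36977, 1.37937, 0.19)–(1.2682, 1.5903, 0.19)  len=0.2341
  (v5,v10,v6) [--+] → (0.371194, 2.40302, 0.19)–(1.67842, 2.10468, 0.19)  len=1.3408
  (v6,v10,v11) [+-+] → (0.371194, 2.40302, 0.19)–(-0.599009, 2.62443, 0.19)  len=0.9951
  (v7,v12,v8) [++-] → (-0.224358, 1.93091, 0.19)–(1.2682, 1.5903, 0.19)  len=1.5309
  (v8,v12,v13) [-+-] → (-0.224358, 1.93091, 0.19)–(-0.4526, 1.983, 0.19)  len=0.2341
  (v10,v15,v11) [--+] → (-1.64732, 1.78846, 0.19)–(-0.599009, 2.62443, 0.19)  len=1.3408
  (v11,v15,v16) [+-+] → (-1.64732, 1.78846, 0.19)–(-2.42535, 1.16802, 0.19)  len=0.9951
  (v12,v17,v13) [++-] → (-1.64956, 1.02847, 0.19)–(-0.4526, 1.983, 0.19)  len=1.5310
  (v13,v17,v18) [-+-] → (-1.64956, 1.02847, 0.19)–(-1.8326, 0.8825, 0.19)  len=0.2341
  (v15,v20,v16) [--+] → (-2.42535, -0.172844, 0.19)–(-2.42535, 1.16802, 0.19)  len=1.3409
  (v16,v20,v21) [+-+] → (-2.42535, -0.172844, 0.19)–(-2.42535, -1.16802, 0.19)  len=0.9952
  (v17,v22,v18) [++-] → (-1.8326, -0.648395, 0.19)–(-1.8326, 0.8825, 0.19)  len=1.5309
  (v18,v22,v23) [-+-] → (-1.8326, -0.648395, 0.19)–(-1.8326, -0.8825, 0.19)  len=0.2341
  (v20,v25,v21) [--+] → (-1.37703, -2.00399, 0.19)–(-2.42535, -1.16802, 0.19)  len=1.3408
  (v21,v25,v26) [+-+] → (-1.37703, -2.00399, 0.19)–(-0.599009, -2.62443, 0.19)  len=0.9951
  (v22,v27,v23) [++-] → (-0.635639, -1.83703, 0.19)–(-1.8326, -0.8825, 0.19)  len=1.5310
  (v23,v27,v28) [-+-] → (-0.635639, -1.83703, 0.19)–(-0.4526, -1.983, 0.19)  len=0.2341
  (v25,v30,v26) [--+] → (0.708218, -2.3261, 0.19)–(-0.599009, -2.62443, 0.19)  len=1.3408
  (v26,v30,v31) [+-+] → (0.708218, -2.3261, 0.19)–(1.67842, -2.10468, 0.19)  len=0.9951
  (v27,v32,v28) [++-] → (1.03996, -1.64239, 0.19)–(-0.4526, -1.983, 0.19)  len=1.5309
  (v28,v32,v33) [-+-] → (1.03996, -1.64239, 0.19)–(1.2682, -1.5903, 0.19)  len=0.2341
  (v30,v0,v31) [--+] → (2.26018, -0.896609, 0.19)–(1.67842, -2.10468, 0.19)  len=1.3409
  (v31,v0,v1) [+-+] → (2.26018, -0.896609, 0.19)–(2.69198, 0, 0.19)  len=0.9952
  (v32,v2,v33) [++-] → (1.93243, -0.210933, 0.19)–(1.2682, -1.5903, 0.19)  len=1.5310
  (v33,v2,v3) [-+-] → (1.93243, -0.210933, 0.19)–(2.034, 0, 0.19)  len=0.2341

Chained into 2 loop(s):
  loop 1: 14 segments, perimeter = 16.3520
  loop 2: 14 segments, perimeter = 12.3554
Total perimeter = 28.707


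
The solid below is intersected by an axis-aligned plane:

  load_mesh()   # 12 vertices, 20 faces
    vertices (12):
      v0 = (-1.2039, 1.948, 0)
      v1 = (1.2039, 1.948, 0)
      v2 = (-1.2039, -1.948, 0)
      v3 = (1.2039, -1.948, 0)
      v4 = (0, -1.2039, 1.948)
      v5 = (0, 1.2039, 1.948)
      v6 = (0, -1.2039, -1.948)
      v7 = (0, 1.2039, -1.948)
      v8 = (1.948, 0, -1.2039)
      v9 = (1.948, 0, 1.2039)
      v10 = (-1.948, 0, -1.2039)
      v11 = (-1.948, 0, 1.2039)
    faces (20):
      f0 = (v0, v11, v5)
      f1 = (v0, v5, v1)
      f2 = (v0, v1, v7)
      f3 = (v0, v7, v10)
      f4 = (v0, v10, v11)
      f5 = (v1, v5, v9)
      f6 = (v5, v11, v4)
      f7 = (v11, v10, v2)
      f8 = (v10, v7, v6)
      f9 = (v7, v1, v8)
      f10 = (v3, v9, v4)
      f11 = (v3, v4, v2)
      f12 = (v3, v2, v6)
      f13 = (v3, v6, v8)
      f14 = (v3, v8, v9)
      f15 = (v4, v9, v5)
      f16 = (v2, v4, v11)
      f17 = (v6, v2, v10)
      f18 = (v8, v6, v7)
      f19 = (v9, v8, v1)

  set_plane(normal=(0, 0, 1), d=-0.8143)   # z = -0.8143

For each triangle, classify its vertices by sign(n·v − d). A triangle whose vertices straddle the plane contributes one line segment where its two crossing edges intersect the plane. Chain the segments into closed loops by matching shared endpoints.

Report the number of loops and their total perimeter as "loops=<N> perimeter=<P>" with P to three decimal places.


Straddling triangles (10 of 20):
  (v0,v1,v7) [++-] → (0.700648, 1.63695, -0.8143)–(-0.700648, 1.63695, -0.8143)  len=1.4013
  (v0,v7,v10) [+--] → (-0.700648, 1.63695, -0.8143)–(-1.7072, 0.630402, -0.8143)  len=1.4235
  (v0,v10,v11) [+-+] → (-1.7072, 0.630402, -0.8143)–(-1.948, 0, -0.8143)  len=0.6748
  (v11,v10,v2) [+-+] → (-1.948, 0, -0.8143)–(-1.7072, -0.630402, -0.8143)  len=0.6748
  (v7,v1,v8) [-+-] → (0.700648, 1.63695, -0.8143)–(1.7072, 0.630402, -0.8143)  len=1.4235
  (v3,v2,v6) [++-] → (-0.700648, -1.63695, -0.8143)–(0.700648, -1.63695, -0.8143)  len=1.4013
  (v3,v6,v8) [+--] → (0.700648, -1.63695, -0.8143)–(1.7072, -0.630402, -0.8143)  len=1.4235
  (v3,v8,v9) [+-+] → (1.7072, -0.630402, -0.8143)–(1.948, 0, -0.8143)  len=0.6748
  (v6,v2,v10) [-+-] → (-0.700648, -1.63695, -0.8143)–(-1.7072, -0.630402, -0.8143)  len=1.4235
  (v9,v8,v1) [+-+] → (1.948, 0, -0.8143)–(1.7072, 0.630402, -0.8143)  len=0.6748

Chained into 1 loop(s):
  loop 1: 10 segments, perimeter = 11.1958
Total perimeter = 11.196

loops=1 perimeter=11.196


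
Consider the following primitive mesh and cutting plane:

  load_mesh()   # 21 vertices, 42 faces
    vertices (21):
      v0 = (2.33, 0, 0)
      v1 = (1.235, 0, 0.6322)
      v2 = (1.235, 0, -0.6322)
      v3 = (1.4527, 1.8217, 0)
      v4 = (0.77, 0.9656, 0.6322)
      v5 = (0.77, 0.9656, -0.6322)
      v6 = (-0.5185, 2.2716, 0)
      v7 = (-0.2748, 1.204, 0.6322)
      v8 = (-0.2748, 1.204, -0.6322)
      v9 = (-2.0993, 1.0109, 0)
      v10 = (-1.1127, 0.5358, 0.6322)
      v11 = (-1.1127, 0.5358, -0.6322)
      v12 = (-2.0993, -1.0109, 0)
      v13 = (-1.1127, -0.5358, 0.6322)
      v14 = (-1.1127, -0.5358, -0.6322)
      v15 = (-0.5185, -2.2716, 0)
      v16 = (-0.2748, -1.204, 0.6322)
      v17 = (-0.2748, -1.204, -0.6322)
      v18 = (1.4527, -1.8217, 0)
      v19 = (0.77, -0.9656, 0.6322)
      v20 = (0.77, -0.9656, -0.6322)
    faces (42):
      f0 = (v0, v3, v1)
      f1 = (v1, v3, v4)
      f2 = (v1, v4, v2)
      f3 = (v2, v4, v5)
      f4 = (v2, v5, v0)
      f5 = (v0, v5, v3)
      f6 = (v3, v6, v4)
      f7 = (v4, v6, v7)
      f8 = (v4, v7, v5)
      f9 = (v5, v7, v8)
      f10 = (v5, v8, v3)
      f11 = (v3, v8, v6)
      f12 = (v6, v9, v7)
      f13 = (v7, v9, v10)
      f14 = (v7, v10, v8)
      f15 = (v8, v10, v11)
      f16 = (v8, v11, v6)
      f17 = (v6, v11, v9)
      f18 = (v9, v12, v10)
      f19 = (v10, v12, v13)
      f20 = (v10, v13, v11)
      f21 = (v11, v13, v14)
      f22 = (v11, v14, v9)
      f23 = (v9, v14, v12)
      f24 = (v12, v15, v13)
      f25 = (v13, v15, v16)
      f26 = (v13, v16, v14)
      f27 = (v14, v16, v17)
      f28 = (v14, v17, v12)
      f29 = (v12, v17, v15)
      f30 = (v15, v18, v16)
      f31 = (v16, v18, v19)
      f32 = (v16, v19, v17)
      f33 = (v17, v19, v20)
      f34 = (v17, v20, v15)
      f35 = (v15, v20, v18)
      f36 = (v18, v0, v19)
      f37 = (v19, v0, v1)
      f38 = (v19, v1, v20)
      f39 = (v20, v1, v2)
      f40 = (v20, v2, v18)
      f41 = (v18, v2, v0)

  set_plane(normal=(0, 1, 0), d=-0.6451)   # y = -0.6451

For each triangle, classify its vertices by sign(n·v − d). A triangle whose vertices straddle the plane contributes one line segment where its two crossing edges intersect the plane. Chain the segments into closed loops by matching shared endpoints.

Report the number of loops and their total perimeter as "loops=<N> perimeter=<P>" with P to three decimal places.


loops=2 perimeter=7.646

Straddling triangles (14 of 42):
  (v9,v12,v10) [+-+] → (-2.0993, -0.6451, 0)–(-1.86597, -0.6451, 0.149518)  len=0.2771
  (v10,v12,v13) [+-+] → (-1.86597, -0.6451, 0.149518)–(-1.33967, -0.6451, 0.486758)  len=0.6251
  (v9,v14,v12) [++-] → (-1.33967, -0.6451, -0.486758)–(-2.0993, -0.6451, 0)  len=0.9022
  (v12,v15,v13) [--+] → (-1.07528, -0.6451, 0.592392)–(-1.33967, -0.6451, 0.486758)  len=0.2847
  (v13,v15,v16) [+--] → (-1.07528, -0.6451, 0.592392)–(-0.975642, -0.6451, 0.6322)  len=0.1073
  (v13,v16,v14) [+-+] → (-0.975642, -0.6451, 0.6322)–(-0.975642, -0.6451, -0.425377)  len=1.0576
  (v14,v16,v17) [+--] → (-0.975642, -0.6451, -0.425377)–(-0.975642, -0.6451, -0.6322)  len=0.2068
  (v14,v17,v12) [+--] → (-0.975642, -0.6451, -0.6322)–(-1.33967, -0.6451, -0.486758)  len=0.3920
  (v18,v0,v19) [-+-] → (2.01933, -0.6451, 0)–(1.28779, -0.6451, 0.422361)  len=0.8447
  (v19,v0,v1) [-++] → (1.28779, -0.6451, 0.422361)–(0.924342, -0.6451, 0.6322)  len=0.4197
  (v19,v1,v20) [-+-] → (0.924342, -0.6451, 0.6322)–(0.924342, -0.6451, -0.212523)  len=0.8447
  (v20,v1,v2) [-++] → (0.924342, -0.6451, -0.212523)–(0.924342, -0.6451, -0.6322)  len=0.4197
  (v20,v2,v18) [-+-] → (0.924342, -0.6451, -0.6322)–(1.31209, -0.6451, -0.408325)  len=0.4477
  (v18,v2,v0) [-++] → (1.31209, -0.6451, -0.408325)–(2.01933, -0.6451, 0)  len=0.8166

Chained into 2 loop(s):
  loop 1: 8 segments, perimeter = 3.8528
  loop 2: 6 segments, perimeter = 3.7932
Total perimeter = 7.646


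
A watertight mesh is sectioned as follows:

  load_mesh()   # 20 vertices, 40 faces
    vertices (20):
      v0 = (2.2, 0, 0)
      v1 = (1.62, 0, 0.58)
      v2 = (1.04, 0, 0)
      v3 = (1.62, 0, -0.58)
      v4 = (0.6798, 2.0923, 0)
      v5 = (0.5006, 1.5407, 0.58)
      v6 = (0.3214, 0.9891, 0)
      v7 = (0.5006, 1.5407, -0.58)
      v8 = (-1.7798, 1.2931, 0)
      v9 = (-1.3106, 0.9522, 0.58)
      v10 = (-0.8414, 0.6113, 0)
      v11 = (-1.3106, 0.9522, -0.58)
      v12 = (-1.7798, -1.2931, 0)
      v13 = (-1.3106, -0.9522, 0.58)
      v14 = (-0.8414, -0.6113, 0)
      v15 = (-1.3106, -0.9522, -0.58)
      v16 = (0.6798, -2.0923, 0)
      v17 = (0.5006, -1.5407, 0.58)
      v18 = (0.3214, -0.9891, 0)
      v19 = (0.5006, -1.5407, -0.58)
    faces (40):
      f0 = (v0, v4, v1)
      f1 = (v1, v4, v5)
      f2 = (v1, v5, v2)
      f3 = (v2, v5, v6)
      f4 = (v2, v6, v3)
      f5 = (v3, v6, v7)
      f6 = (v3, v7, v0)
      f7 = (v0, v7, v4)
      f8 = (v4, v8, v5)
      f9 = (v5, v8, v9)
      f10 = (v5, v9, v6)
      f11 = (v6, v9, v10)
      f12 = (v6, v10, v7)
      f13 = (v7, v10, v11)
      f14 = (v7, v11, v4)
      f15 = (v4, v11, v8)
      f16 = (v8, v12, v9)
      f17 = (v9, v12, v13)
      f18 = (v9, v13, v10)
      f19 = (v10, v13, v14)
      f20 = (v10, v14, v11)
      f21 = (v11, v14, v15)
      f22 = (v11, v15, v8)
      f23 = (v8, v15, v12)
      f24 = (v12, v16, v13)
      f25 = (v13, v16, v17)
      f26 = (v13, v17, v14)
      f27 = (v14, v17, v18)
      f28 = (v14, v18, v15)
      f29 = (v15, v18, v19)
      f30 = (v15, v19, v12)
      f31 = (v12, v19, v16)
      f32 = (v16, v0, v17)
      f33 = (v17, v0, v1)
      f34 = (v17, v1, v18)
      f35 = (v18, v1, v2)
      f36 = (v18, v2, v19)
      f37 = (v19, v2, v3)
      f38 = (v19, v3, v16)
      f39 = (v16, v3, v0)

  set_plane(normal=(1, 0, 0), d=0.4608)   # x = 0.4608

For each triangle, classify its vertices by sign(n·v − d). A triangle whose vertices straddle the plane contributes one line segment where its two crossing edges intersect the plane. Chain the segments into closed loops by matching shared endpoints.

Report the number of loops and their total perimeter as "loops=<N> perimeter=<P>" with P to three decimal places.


Straddling triangles (20 of 40):
  (v2,v5,v6) [++-] → (0.4608, 1.41819, 0.451183)–(0.4608, 0.797226, 0)  len=0.7676
  (v2,v6,v3) [+-+] → (0.4608, 0.797226, 0)–(0.4608, 0.882924, -0.0622609)  len=0.1059
  (v3,v6,v7) [+-+] → (0.4608, 0.882924, -0.0622609)–(0.4608, 1.41819, -0.451183)  len=0.6616
  (v4,v8,v5) [+-+] → (0.4608, 2.02114, 0)–(0.4608, 1.53638, 0.569877)  len=0.7482
  (v5,v8,v9) [+--] → (0.4608, 1.53638, 0.569877)–(0.4608, 1.52777, 0.58)  len=0.0133
  (v5,v9,v6) [+--] → (0.4608, 1.52777, 0.58)–(0.4608, 1.41819, 0.451183)  len=0.1691
  (v6,v10,v7) [--+] → (0.4608, 1.51314, -0.562799)–(0.4608, 1.41819, -0.451183)  len=0.1465
  (v7,v10,v11) [+--] → (0.4608, 1.51314, -0.562799)–(0.4608, 1.52777, -0.58)  len=0.0226
  (v7,v11,v4) [+-+] → (0.4608, 1.52777, -0.58)–(0.4608, 1.96686, -0.0638163)  len=0.6777
  (v4,v11,v8) [+--] → (0.4608, 1.96686, -0.0638163)–(0.4608, 2.02114, 0)  len=0.0838
  (v12,v16,v13) [-+-] → (0.4608, -2.02114, 0)–(0.4608, -1.96686, 0.0638163)  len=0.0838
  (v13,v16,v17) [-++] → (0.4608, -1.96686, 0.0638163)–(0.4608, -1.52777, 0.58)  len=0.6777
  (v13,v17,v14) [-+-] → (0.4608, -1.52777, 0.58)–(0.4608, -1.51314, 0.562799)  len=0.0226
  (v14,v17,v18) [-+-] → (0.4608, -1.51314, 0.562799)–(0.4608, -1.41819, 0.451183)  len=0.1465
  (v15,v18,v19) [--+] → (0.4608, -1.41819, -0.451183)–(0.4608, -1.52777, -0.58)  len=0.1691
  (v15,v19,v12) [-+-] → (0.4608, -1.52777, -0.58)–(0.4608, -1.53638, -0.569877)  len=0.0133
  (v12,v19,v16) [-++] → (0.4608, -1.53638, -0.569877)–(0.4608, -2.02114, 0)  len=0.7482
  (v17,v1,v18) [++-] → (0.4608, -0.882924, 0.0622609)–(0.4608, -1.41819, 0.451183)  len=0.6616
  (v18,v1,v2) [-++] → (0.4608, -0.882924, 0.0622609)–(0.4608, -0.797226, 0)  len=0.1059
  (v18,v2,v19) [-++] → (0.4608, -0.797226, 0)–(0.4608, -1.41819, -0.451183)  len=0.7676

Chained into 2 loop(s):
  loop 1: 10 segments, perimeter = 3.3963
  loop 2: 10 segments, perimeter = 3.3963
Total perimeter = 6.793

loops=2 perimeter=6.793


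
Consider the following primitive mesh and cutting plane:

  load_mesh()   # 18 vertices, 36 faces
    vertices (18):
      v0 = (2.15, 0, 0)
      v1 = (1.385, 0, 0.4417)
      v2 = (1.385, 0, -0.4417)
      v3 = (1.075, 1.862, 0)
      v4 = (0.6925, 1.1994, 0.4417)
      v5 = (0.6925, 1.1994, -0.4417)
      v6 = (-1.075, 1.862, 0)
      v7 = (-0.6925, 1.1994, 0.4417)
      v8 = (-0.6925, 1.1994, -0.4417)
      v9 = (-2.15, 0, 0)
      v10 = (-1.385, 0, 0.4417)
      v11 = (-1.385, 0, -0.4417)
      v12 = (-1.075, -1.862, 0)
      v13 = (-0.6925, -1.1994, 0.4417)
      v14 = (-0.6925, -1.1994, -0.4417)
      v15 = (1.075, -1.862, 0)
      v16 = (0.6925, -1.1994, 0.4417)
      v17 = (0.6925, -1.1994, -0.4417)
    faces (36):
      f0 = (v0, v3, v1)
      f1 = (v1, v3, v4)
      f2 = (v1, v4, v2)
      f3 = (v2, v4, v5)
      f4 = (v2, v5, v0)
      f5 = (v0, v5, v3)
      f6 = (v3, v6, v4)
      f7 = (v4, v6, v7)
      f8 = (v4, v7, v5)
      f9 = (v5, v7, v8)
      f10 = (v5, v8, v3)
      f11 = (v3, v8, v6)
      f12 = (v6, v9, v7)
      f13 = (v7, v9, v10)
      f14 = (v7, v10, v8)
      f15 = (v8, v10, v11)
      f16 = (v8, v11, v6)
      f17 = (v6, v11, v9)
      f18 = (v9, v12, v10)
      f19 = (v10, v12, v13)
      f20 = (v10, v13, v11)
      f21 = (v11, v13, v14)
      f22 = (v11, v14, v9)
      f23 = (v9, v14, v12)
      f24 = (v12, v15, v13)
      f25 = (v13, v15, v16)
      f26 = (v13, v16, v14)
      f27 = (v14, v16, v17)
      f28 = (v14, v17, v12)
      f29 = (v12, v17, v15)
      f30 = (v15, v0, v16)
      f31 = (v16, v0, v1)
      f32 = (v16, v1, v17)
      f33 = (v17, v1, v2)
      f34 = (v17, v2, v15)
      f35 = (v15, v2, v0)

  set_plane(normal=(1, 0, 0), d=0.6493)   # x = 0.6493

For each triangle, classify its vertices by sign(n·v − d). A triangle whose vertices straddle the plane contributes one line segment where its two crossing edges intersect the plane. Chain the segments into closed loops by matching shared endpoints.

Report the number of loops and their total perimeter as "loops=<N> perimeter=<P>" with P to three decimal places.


loops=2 perimeter=4.952

Straddling triangles (12 of 36):
  (v3,v6,v4) [+-+] → (0.6493, 1.862, 0)–(0.6493, 1.21559, 0.430904)  len=0.7769
  (v4,v6,v7) [+--] → (0.6493, 1.21559, 0.430904)–(0.6493, 1.1994, 0.4417)  len=0.0195
  (v4,v7,v5) [+-+] → (0.6493, 1.1994, 0.4417)–(0.6493, 1.1994, -0.414146)  len=0.8558
  (v5,v7,v8) [+--] → (0.6493, 1.1994, -0.414146)–(0.6493, 1.1994, -0.4417)  len=0.0276
  (v5,v8,v3) [+-+] → (0.6493, 1.1994, -0.4417)–(0.6493, 1.70241, -0.106383)  len=0.6045
  (v3,v8,v6) [+--] → (0.6493, 1.70241, -0.106383)–(0.6493, 1.862, 0)  len=0.1918
  (v12,v15,v13) [-+-] → (0.6493, -1.862, 0)–(0.6493, -1.70241, 0.106383)  len=0.1918
  (v13,v15,v16) [-++] → (0.6493, -1.70241, 0.106383)–(0.6493, -1.1994, 0.4417)  len=0.6045
  (v13,v16,v14) [-+-] → (0.6493, -1.1994, 0.4417)–(0.6493, -1.1994, 0.414146)  len=0.0276
  (v14,v16,v17) [-++] → (0.6493, -1.1994, 0.414146)–(0.6493, -1.1994, -0.4417)  len=0.8558
  (v14,v17,v12) [-+-] → (0.6493, -1.1994, -0.4417)–(0.6493, -1.21559, -0.430904)  len=0.0195
  (v12,v17,v15) [-++] → (0.6493, -1.21559, -0.430904)–(0.6493, -1.862, 0)  len=0.7769

Chained into 2 loop(s):
  loop 1: 6 segments, perimeter = 2.4761
  loop 2: 6 segments, perimeter = 2.4761
Total perimeter = 4.952


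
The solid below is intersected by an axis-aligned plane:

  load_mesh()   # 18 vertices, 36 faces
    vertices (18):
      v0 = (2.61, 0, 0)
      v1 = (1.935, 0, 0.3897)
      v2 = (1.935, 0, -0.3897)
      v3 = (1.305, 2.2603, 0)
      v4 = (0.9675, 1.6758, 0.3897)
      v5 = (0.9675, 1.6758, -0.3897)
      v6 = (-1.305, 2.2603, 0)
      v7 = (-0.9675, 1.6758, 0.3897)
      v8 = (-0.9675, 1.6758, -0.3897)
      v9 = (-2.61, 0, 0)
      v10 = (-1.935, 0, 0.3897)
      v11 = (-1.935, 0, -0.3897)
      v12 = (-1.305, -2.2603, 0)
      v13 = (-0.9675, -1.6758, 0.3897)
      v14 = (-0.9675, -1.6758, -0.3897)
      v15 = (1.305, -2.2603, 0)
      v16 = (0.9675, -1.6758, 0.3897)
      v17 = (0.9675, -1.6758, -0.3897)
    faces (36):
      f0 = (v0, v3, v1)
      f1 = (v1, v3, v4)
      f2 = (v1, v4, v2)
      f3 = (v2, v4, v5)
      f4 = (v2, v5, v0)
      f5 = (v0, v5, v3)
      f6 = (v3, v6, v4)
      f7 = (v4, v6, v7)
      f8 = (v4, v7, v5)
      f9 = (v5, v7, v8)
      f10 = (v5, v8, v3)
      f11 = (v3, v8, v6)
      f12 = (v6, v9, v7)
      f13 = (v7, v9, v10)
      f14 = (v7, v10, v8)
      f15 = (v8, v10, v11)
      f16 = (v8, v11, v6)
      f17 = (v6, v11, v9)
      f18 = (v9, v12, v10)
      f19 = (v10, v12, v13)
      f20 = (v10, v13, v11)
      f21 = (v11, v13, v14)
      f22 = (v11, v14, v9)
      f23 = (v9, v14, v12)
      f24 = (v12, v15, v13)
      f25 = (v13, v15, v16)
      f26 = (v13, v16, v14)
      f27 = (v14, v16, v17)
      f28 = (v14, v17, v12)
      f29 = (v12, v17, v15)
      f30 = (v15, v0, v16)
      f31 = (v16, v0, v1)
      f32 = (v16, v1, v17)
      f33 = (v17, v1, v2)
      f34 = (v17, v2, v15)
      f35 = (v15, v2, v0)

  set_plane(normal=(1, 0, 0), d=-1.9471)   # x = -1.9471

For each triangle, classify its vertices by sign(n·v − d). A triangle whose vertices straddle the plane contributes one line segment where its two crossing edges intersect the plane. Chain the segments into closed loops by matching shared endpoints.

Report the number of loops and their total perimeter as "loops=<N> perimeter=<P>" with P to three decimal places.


loops=1 perimeter=4.841

Straddling triangles (6 of 36):
  (v6,v9,v7) [+-+] → (-1.9471, 1.14816, 0)–(-1.9471, 0.67634, 0.15728)  len=0.4973
  (v7,v9,v10) [+-+] → (-1.9471, 0.67634, 0.15728)–(-1.9471, 0, 0.382714)  len=0.7129
  (v6,v11,v9) [++-] → (-1.9471, 0, -0.382714)–(-1.9471, 1.14816, 0)  len=1.2103
  (v9,v12,v10) [-++] → (-1.9471, -1.14816, 0)–(-1.9471, 0, 0.382714)  len=1.2103
  (v11,v14,v9) [++-] → (-1.9471, -0.67634, -0.15728)–(-1.9471, 0, -0.382714)  len=0.7129
  (v9,v14,v12) [-++] → (-1.9471, -0.67634, -0.15728)–(-1.9471, -1.14816, 0)  len=0.4973

Chained into 1 loop(s):
  loop 1: 6 segments, perimeter = 4.8411
Total perimeter = 4.841
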